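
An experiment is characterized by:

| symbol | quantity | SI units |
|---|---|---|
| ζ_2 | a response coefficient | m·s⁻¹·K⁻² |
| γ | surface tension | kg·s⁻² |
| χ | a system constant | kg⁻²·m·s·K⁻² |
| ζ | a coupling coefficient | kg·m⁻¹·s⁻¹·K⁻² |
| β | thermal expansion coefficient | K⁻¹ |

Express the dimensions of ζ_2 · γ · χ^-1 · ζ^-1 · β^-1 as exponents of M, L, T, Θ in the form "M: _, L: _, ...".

M: 2, L: 1, T: -3, Θ: 3

Collect each base-dimension exponent across the product:
  M: (0) + (1) − (-2) − (1) − (0) = 2
  L: (1) + (0) − (1) − (-1) − (0) = 1
  T: (-1) + (-2) − (1) − (-1) − (0) = -3
  Θ: (-2) + (0) − (-2) − (-2) − (-1) = 3
So the dimensions are [M² L T⁻³ Θ³].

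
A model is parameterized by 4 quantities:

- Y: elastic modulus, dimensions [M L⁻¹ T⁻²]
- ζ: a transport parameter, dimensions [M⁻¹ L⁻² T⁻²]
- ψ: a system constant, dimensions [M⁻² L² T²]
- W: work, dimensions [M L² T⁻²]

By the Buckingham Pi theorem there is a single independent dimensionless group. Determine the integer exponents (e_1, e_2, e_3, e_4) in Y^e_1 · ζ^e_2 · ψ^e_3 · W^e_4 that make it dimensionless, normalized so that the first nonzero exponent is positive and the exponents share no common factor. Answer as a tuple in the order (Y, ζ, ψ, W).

M: e_1·(1) + e_2·(-1) + e_3·(-2) + e_4·(1) = 0
L: e_1·(-1) + e_2·(-2) + e_3·(2) + e_4·(2) = 0
T: e_1·(-2) + e_2·(-2) + e_3·(2) + e_4·(-2) = 0
Solving this homogeneous linear system for the smallest-integer solution (first nonzero entry positive) gives (4, -1, 2, -1).

(4, -1, 2, -1)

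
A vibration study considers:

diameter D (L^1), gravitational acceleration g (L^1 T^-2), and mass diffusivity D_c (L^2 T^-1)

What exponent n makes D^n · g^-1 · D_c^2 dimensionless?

-3

Balance the L exponent: (1)·n from D, plus −(1) + 2·(2) = 3 from the rest, must sum to zero.
n + 3 = 0, so n = -3.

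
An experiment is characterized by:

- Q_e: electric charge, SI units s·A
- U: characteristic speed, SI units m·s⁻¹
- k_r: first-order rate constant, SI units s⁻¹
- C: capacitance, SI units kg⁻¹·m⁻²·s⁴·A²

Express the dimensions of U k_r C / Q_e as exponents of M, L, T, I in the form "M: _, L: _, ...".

Collect each base-dimension exponent across the product:
  M: −(0) + (0) + (0) + (-1) = -1
  L: −(0) + (1) + (0) + (-2) = -1
  T: −(1) + (-1) + (-1) + (4) = 1
  I: −(1) + (0) + (0) + (2) = 1
So the dimensions are [M⁻¹ L⁻¹ T I].

M: -1, L: -1, T: 1, I: 1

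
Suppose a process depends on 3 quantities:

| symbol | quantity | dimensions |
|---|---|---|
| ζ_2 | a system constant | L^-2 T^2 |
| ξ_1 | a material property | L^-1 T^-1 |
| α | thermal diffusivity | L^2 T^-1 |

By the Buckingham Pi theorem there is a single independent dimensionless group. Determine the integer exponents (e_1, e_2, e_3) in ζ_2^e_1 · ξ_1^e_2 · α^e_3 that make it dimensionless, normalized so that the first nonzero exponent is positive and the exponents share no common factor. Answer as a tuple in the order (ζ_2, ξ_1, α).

L: e_1·(-2) + e_2·(-1) + e_3·(2) = 0
T: e_1·(2) + e_2·(-1) + e_3·(-1) = 0
Solving this homogeneous linear system for the smallest-integer solution (first nonzero entry positive) gives (3, 2, 4).

(3, 2, 4)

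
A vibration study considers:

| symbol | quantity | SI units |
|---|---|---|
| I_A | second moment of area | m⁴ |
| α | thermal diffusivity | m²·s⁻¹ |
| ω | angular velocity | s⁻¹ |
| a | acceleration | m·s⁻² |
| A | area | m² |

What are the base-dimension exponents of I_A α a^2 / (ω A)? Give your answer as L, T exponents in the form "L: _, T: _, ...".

Collect each base-dimension exponent across the product:
  L: (4) + (2) − (0) + 2·(1) − (2) = 6
  T: (0) + (-1) − (-1) + 2·(-2) − (0) = -4
So the dimensions are [L⁶ T⁻⁴].

L: 6, T: -4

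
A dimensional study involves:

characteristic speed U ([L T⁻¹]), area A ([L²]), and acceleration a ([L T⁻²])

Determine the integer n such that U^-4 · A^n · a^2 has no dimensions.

1

Balance the L exponent: (2)·n from A, plus −4·(1) + 2·(1) = -2 from the rest, must sum to zero.
2n − 2 = 0, so n = 1.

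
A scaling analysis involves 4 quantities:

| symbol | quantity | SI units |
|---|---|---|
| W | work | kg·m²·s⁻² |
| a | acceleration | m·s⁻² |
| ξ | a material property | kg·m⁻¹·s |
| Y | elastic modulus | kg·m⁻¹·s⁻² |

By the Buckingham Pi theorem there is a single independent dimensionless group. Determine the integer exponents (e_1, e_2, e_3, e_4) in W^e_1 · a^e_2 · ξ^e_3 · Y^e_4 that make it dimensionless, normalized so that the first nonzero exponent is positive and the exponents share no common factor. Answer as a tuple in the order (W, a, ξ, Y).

(1, -3, -2, 1)

M: e_1·(1) + e_2·(0) + e_3·(1) + e_4·(1) = 0
L: e_1·(2) + e_2·(1) + e_3·(-1) + e_4·(-1) = 0
T: e_1·(-2) + e_2·(-2) + e_3·(1) + e_4·(-2) = 0
Solving this homogeneous linear system for the smallest-integer solution (first nonzero entry positive) gives (1, -3, -2, 1).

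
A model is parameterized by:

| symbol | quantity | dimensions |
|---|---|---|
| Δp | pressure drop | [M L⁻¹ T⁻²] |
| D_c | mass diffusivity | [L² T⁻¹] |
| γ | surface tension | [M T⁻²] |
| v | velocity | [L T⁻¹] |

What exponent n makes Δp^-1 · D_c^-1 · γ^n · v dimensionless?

Balance the M exponent: (1)·n from γ, plus −(1) − (0) + (0) = -1 from the rest, must sum to zero.
n − 1 = 0, so n = 1.

1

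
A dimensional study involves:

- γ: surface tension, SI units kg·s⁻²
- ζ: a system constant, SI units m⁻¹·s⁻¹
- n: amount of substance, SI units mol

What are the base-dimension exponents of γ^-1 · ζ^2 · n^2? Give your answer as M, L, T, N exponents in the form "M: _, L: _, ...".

Collect each base-dimension exponent across the product:
  M: −(1) + 2·(0) + 2·(0) = -1
  L: −(0) + 2·(-1) + 2·(0) = -2
  T: −(-2) + 2·(-1) + 2·(0) = 0
  N: −(0) + 2·(0) + 2·(1) = 2
So the dimensions are [M⁻¹ L⁻² N²].

M: -1, L: -2, T: 0, N: 2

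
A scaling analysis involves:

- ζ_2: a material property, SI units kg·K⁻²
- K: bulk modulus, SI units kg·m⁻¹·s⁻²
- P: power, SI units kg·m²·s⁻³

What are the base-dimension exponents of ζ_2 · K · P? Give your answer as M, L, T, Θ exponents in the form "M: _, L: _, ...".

M: 3, L: 1, T: -5, Θ: -2

Collect each base-dimension exponent across the product:
  M: (1) + (1) + (1) = 3
  L: (0) + (-1) + (2) = 1
  T: (0) + (-2) + (-3) = -5
  Θ: (-2) + (0) + (0) = -2
So the dimensions are [M³ L T⁻⁵ Θ⁻²].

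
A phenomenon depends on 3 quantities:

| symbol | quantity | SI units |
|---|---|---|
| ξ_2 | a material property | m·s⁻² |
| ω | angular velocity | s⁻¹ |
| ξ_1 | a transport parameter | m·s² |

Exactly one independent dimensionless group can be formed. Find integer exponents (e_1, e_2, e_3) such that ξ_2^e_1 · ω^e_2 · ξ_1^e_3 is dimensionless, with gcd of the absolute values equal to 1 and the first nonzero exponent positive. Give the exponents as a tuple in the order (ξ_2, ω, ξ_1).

(1, -4, -1)

L: e_1·(1) + e_2·(0) + e_3·(1) = 0
T: e_1·(-2) + e_2·(-1) + e_3·(2) = 0
Solving this homogeneous linear system for the smallest-integer solution (first nonzero entry positive) gives (1, -4, -1).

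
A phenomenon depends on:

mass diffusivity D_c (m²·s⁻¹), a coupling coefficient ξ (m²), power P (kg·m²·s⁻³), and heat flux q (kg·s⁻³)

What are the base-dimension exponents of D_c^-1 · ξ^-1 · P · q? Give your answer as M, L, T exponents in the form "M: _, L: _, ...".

M: 2, L: -2, T: -5

Collect each base-dimension exponent across the product:
  M: −(0) − (0) + (1) + (1) = 2
  L: −(2) − (2) + (2) + (0) = -2
  T: −(-1) − (0) + (-3) + (-3) = -5
So the dimensions are [M² L⁻² T⁻⁵].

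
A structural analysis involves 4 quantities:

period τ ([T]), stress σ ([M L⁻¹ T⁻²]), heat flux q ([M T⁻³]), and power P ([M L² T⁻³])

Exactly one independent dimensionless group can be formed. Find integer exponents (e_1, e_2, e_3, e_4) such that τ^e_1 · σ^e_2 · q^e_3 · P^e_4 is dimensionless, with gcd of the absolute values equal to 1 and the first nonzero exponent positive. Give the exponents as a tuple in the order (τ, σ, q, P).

(2, -2, 3, -1)

M: e_1·(0) + e_2·(1) + e_3·(1) + e_4·(1) = 0
L: e_1·(0) + e_2·(-1) + e_3·(0) + e_4·(2) = 0
T: e_1·(1) + e_2·(-2) + e_3·(-3) + e_4·(-3) = 0
Solving this homogeneous linear system for the smallest-integer solution (first nonzero entry positive) gives (2, -2, 3, -1).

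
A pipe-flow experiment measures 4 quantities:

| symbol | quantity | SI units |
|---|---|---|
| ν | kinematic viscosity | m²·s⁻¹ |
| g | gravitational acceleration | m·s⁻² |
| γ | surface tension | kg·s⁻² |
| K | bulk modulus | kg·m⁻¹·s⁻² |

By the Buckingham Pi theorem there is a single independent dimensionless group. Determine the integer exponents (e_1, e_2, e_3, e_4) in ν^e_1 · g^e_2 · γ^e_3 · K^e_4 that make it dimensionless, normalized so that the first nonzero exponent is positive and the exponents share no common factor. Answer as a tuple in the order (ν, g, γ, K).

(2, -1, -3, 3)

M: e_1·(0) + e_2·(0) + e_3·(1) + e_4·(1) = 0
L: e_1·(2) + e_2·(1) + e_3·(0) + e_4·(-1) = 0
T: e_1·(-1) + e_2·(-2) + e_3·(-2) + e_4·(-2) = 0
Solving this homogeneous linear system for the smallest-integer solution (first nonzero entry positive) gives (2, -1, -3, 3).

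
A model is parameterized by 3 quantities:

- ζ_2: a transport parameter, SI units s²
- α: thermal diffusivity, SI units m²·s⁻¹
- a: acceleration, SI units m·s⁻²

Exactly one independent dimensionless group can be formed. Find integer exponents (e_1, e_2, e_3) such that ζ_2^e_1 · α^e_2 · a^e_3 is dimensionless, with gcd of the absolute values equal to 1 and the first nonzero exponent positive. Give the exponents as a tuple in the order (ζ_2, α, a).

L: e_1·(0) + e_2·(2) + e_3·(1) = 0
T: e_1·(2) + e_2·(-1) + e_3·(-2) = 0
Solving this homogeneous linear system for the smallest-integer solution (first nonzero entry positive) gives (3, -2, 4).

(3, -2, 4)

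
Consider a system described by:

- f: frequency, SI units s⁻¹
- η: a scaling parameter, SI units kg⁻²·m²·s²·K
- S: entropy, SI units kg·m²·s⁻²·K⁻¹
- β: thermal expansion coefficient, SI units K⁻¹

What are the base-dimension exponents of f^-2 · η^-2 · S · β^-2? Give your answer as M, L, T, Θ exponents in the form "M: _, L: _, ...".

M: 5, L: -2, T: -4, Θ: -1

Collect each base-dimension exponent across the product:
  M: −2·(0) − 2·(-2) + (1) − 2·(0) = 5
  L: −2·(0) − 2·(2) + (2) − 2·(0) = -2
  T: −2·(-1) − 2·(2) + (-2) − 2·(0) = -4
  Θ: −2·(0) − 2·(1) + (-1) − 2·(-1) = -1
So the dimensions are [M⁵ L⁻² T⁻⁴ Θ⁻¹].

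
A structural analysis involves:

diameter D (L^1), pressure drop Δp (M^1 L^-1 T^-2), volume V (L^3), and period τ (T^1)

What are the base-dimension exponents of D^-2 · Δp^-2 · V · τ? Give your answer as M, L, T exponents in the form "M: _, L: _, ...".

M: -2, L: 3, T: 5

Collect each base-dimension exponent across the product:
  M: −2·(0) − 2·(1) + (0) + (0) = -2
  L: −2·(1) − 2·(-1) + (3) + (0) = 3
  T: −2·(0) − 2·(-2) + (0) + (1) = 5
So the dimensions are [M⁻² L³ T⁵].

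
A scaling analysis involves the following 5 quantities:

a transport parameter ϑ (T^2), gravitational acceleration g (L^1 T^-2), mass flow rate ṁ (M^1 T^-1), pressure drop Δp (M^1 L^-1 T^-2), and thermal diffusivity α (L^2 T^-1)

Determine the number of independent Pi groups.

2

There are 5 variables and 3 base dimensions (M, L, T).
The dimension matrix has rank 3.
Independent dimensionless groups: 5 − 3 = 2.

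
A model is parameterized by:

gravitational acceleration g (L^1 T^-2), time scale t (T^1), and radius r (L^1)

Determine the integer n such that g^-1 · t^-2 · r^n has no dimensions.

1

Balance the L exponent: (1)·n from r, plus −(1) − 2·(0) = -1 from the rest, must sum to zero.
n − 1 = 0, so n = 1.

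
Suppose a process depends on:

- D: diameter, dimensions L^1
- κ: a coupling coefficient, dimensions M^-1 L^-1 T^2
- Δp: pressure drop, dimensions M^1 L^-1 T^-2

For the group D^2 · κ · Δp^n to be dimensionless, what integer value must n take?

1

Balance the M exponent: (1)·n from Δp, plus 2·(0) + (-1) = -1 from the rest, must sum to zero.
n − 1 = 0, so n = 1.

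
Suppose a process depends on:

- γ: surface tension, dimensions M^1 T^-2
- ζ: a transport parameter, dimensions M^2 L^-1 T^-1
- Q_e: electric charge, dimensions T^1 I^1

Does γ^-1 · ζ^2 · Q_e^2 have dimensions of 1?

no

Sum the exponent of each base dimension across the product:
  M: −[γ]_M + 2·[ζ]_M + 2·[Q_e]_M = −(1) + 2·(2) + 2·(0) = 3
  L: −[γ]_L + 2·[ζ]_L + 2·[Q_e]_L = −(0) + 2·(-1) + 2·(0) = -2
  T: −[γ]_T + 2·[ζ]_T + 2·[Q_e]_T = −(-2) + 2·(-1) + 2·(1) = 2
  I: −[γ]_I + 2·[ζ]_I + 2·[Q_e]_I = −(0) + 2·(0) + 2·(1) = 2
Net dimensions [M³ L⁻² T² I²] ≠ [1] — not dimensionless.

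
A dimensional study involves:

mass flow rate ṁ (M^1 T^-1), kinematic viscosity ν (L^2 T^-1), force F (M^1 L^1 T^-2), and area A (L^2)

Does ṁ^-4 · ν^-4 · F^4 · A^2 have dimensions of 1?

Sum the exponent of each base dimension across the product:
  M: −4·[ṁ]_M − 4·[ν]_M + 4·[F]_M + 2·[A]_M = −4·(1) − 4·(0) + 4·(1) + 2·(0) = 0
  L: −4·[ṁ]_L − 4·[ν]_L + 4·[F]_L + 2·[A]_L = −4·(0) − 4·(2) + 4·(1) + 2·(2) = 0
  T: −4·[ṁ]_T − 4·[ν]_T + 4·[F]_T + 2·[A]_T = −4·(-1) − 4·(-1) + 4·(-2) + 2·(0) = 0
All base exponents vanish — dimensionless.

yes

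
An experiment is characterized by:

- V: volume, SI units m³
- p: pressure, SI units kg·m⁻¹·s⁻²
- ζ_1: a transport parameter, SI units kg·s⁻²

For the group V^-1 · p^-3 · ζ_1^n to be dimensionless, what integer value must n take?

Balance the M exponent: (1)·n from ζ_1, plus −(0) − 3·(1) = -3 from the rest, must sum to zero.
n − 3 = 0, so n = 3.

3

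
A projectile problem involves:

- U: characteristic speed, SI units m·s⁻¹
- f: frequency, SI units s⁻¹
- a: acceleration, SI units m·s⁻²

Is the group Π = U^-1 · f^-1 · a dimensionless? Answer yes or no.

yes

Sum the exponent of each base dimension across the product:
  L: −[U]_L − [f]_L + [a]_L = −(1) − (0) + (1) = 0
  T: −[U]_T − [f]_T + [a]_T = −(-1) − (-1) + (-2) = 0
All base exponents vanish — dimensionless.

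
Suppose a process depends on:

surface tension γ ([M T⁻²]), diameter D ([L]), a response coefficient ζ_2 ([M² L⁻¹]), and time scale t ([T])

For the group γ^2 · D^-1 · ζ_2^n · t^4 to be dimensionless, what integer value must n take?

Balance the M exponent: (2)·n from ζ_2, plus 2·(1) − (0) + 4·(0) = 2 from the rest, must sum to zero.
2n + 2 = 0, so n = -1.

-1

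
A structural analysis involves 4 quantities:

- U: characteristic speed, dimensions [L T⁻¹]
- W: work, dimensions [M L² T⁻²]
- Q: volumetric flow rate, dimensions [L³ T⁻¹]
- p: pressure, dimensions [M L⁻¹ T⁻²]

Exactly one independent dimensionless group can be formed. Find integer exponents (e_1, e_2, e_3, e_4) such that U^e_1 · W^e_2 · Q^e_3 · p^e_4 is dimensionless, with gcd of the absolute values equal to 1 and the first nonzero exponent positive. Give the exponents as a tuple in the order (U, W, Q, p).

M: e_1·(0) + e_2·(1) + e_3·(0) + e_4·(1) = 0
L: e_1·(1) + e_2·(2) + e_3·(3) + e_4·(-1) = 0
T: e_1·(-1) + e_2·(-2) + e_3·(-1) + e_4·(-2) = 0
Solving this homogeneous linear system for the smallest-integer solution (first nonzero entry positive) gives (3, 2, -3, -2).

(3, 2, -3, -2)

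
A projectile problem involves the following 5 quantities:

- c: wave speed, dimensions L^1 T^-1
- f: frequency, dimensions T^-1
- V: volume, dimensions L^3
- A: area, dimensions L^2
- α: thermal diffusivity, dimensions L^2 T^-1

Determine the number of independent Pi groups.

There are 5 variables and 2 base dimensions (L, T).
The dimension matrix has rank 2.
Independent dimensionless groups: 5 − 2 = 3.

3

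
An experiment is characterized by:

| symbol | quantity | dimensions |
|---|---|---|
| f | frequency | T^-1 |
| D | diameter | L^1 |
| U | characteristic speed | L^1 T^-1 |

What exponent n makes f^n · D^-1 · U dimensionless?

-1

Balance the T exponent: (-1)·n from f, plus −(0) + (-1) = -1 from the rest, must sum to zero.
−n − 1 = 0, so n = -1.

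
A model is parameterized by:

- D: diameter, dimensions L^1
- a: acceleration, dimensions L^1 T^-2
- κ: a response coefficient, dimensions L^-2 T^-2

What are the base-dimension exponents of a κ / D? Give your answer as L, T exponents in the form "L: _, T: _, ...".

L: -2, T: -4

Collect each base-dimension exponent across the product:
  L: −(1) + (1) + (-2) = -2
  T: −(0) + (-2) + (-2) = -4
So the dimensions are [L⁻² T⁻⁴].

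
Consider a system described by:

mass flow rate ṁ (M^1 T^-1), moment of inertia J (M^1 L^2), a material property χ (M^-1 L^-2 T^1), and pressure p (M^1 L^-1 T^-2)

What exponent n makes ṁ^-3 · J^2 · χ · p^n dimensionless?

Balance the M exponent: (1)·n from p, plus −3·(1) + 2·(1) + (-1) = -2 from the rest, must sum to zero.
n − 2 = 0, so n = 2.

2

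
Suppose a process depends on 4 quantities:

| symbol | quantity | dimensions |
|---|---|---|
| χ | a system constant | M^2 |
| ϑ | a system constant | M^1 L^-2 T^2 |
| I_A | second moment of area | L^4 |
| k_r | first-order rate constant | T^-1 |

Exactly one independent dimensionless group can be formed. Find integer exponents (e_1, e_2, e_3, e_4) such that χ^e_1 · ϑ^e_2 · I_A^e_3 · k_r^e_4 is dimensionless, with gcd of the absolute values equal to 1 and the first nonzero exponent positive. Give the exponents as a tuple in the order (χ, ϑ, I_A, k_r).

(1, -2, -1, -4)

M: e_1·(2) + e_2·(1) + e_3·(0) + e_4·(0) = 0
L: e_1·(0) + e_2·(-2) + e_3·(4) + e_4·(0) = 0
T: e_1·(0) + e_2·(2) + e_3·(0) + e_4·(-1) = 0
Solving this homogeneous linear system for the smallest-integer solution (first nonzero entry positive) gives (1, -2, -1, -4).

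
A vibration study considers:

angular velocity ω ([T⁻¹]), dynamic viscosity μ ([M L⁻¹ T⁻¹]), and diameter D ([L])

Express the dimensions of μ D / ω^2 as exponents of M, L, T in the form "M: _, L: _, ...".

Collect each base-dimension exponent across the product:
  M: −2·(0) + (1) + (0) = 1
  L: −2·(0) + (-1) + (1) = 0
  T: −2·(-1) + (-1) + (0) = 1
So the dimensions are [M T].

M: 1, L: 0, T: 1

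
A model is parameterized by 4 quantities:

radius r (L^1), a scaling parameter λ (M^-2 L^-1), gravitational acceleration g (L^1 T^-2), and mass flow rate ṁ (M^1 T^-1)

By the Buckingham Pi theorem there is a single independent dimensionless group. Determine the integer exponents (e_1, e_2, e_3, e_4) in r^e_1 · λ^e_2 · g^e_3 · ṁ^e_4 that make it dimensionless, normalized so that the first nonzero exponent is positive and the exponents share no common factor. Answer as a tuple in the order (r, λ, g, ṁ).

(2, 1, -1, 2)

M: e_1·(0) + e_2·(-2) + e_3·(0) + e_4·(1) = 0
L: e_1·(1) + e_2·(-1) + e_3·(1) + e_4·(0) = 0
T: e_1·(0) + e_2·(0) + e_3·(-2) + e_4·(-1) = 0
Solving this homogeneous linear system for the smallest-integer solution (first nonzero entry positive) gives (2, 1, -1, 2).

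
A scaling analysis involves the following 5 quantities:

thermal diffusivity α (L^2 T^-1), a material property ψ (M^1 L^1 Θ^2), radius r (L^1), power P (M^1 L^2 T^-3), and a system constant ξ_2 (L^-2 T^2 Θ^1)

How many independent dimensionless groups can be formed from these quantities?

There are 5 variables and 4 base dimensions (M, L, T, Θ).
The dimension matrix has rank 4.
Independent dimensionless groups: 5 − 4 = 1.

1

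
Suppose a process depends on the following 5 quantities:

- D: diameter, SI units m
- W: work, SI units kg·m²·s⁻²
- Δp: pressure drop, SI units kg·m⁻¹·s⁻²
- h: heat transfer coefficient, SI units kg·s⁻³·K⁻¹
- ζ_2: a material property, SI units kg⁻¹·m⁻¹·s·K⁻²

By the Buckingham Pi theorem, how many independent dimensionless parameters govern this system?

1

There are 5 variables and 4 base dimensions (M, L, T, Θ).
The dimension matrix has rank 4.
Independent dimensionless groups: 5 − 4 = 1.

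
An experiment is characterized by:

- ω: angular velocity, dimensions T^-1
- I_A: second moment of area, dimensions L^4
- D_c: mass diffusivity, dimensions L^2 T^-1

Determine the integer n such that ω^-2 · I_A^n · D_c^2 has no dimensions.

-1

Balance the L exponent: (4)·n from I_A, plus −2·(0) + 2·(2) = 4 from the rest, must sum to zero.
4n + 4 = 0, so n = -1.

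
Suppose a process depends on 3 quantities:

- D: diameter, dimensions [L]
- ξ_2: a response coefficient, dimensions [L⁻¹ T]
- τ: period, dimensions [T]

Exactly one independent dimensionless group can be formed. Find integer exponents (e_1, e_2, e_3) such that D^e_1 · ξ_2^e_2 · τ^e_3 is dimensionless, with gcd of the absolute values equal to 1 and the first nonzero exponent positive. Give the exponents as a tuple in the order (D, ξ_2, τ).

L: e_1·(1) + e_2·(-1) + e_3·(0) = 0
T: e_1·(0) + e_2·(1) + e_3·(1) = 0
Solving this homogeneous linear system for the smallest-integer solution (first nonzero entry positive) gives (1, 1, -1).

(1, 1, -1)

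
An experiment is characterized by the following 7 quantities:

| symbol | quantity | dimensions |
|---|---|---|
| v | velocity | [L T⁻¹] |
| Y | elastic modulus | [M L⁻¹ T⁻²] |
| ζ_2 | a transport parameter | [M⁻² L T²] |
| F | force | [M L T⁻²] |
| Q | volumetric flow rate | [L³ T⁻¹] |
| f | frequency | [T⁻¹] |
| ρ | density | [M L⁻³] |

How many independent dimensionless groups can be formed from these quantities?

4

There are 7 variables and 3 base dimensions (M, L, T).
The dimension matrix has rank 3.
Independent dimensionless groups: 7 − 3 = 4.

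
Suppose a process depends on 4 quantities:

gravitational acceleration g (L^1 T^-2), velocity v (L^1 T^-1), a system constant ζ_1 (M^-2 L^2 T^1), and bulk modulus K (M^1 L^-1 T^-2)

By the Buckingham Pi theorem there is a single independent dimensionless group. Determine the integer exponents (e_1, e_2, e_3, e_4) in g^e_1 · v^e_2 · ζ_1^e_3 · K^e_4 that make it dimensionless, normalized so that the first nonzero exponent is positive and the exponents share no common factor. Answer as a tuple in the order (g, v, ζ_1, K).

M: e_1·(0) + e_2·(0) + e_3·(-2) + e_4·(1) = 0
L: e_1·(1) + e_2·(1) + e_3·(2) + e_4·(-1) = 0
T: e_1·(-2) + e_2·(-1) + e_3·(1) + e_4·(-2) = 0
Solving this homogeneous linear system for the smallest-integer solution (first nonzero entry positive) gives (3, -3, -1, -2).

(3, -3, -1, -2)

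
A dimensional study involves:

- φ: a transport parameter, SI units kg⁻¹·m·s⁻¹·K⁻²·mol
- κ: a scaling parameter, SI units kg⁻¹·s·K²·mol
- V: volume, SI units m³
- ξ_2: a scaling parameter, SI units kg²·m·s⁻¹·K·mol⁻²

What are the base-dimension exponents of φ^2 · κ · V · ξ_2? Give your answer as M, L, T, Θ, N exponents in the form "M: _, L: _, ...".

M: -1, L: 6, T: -2, Θ: -1, N: 1

Collect each base-dimension exponent across the product:
  M: 2·(-1) + (-1) + (0) + (2) = -1
  L: 2·(1) + (0) + (3) + (1) = 6
  T: 2·(-1) + (1) + (0) + (-1) = -2
  Θ: 2·(-2) + (2) + (0) + (1) = -1
  N: 2·(1) + (1) + (0) + (-2) = 1
So the dimensions are [M⁻¹ L⁶ T⁻² Θ⁻¹ N].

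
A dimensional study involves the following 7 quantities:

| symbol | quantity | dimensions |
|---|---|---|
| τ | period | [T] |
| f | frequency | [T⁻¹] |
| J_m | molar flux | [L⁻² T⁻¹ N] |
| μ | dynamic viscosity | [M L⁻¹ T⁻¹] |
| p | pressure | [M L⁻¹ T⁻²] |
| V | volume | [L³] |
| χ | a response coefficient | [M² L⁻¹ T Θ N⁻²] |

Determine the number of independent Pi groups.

2

There are 7 variables and 5 base dimensions (M, L, T, Θ, N).
The dimension matrix has rank 5.
Independent dimensionless groups: 7 − 5 = 2.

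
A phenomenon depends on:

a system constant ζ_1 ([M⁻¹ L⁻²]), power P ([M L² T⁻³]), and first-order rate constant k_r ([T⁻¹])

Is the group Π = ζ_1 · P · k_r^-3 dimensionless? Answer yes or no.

yes

Sum the exponent of each base dimension across the product:
  M: [ζ_1]_M + [P]_M − 3·[k_r]_M = (-1) + (1) − 3·(0) = 0
  L: [ζ_1]_L + [P]_L − 3·[k_r]_L = (-2) + (2) − 3·(0) = 0
  T: [ζ_1]_T + [P]_T − 3·[k_r]_T = (0) + (-3) − 3·(-1) = 0
All base exponents vanish — dimensionless.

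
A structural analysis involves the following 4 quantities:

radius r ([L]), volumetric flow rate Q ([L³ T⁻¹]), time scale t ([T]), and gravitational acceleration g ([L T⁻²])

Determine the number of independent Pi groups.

2

There are 4 variables and 2 base dimensions (L, T).
The dimension matrix has rank 2.
Independent dimensionless groups: 4 − 2 = 2.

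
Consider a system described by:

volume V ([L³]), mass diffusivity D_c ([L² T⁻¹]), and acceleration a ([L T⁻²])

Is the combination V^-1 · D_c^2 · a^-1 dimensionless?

yes

Sum the exponent of each base dimension across the product:
  M: −[V]_M + 2·[D_c]_M − [a]_M = −(0) + 2·(0) − (0) = 0
  L: −[V]_L + 2·[D_c]_L − [a]_L = −(3) + 2·(2) − (1) = 0
  T: −[V]_T + 2·[D_c]_T − [a]_T = −(0) + 2·(-1) − (-2) = 0
  Θ: −[V]_Θ + 2·[D_c]_Θ − [a]_Θ = −(0) + 2·(0) − (0) = 0
All base exponents vanish — dimensionless.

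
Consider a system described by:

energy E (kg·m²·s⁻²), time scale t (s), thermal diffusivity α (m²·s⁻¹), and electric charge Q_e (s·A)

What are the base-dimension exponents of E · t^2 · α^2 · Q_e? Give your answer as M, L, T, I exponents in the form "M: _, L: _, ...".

M: 1, L: 6, T: -1, I: 1

Collect each base-dimension exponent across the product:
  M: (1) + 2·(0) + 2·(0) + (0) = 1
  L: (2) + 2·(0) + 2·(2) + (0) = 6
  T: (-2) + 2·(1) + 2·(-1) + (1) = -1
  I: (0) + 2·(0) + 2·(0) + (1) = 1
So the dimensions are [M L⁶ T⁻¹ I].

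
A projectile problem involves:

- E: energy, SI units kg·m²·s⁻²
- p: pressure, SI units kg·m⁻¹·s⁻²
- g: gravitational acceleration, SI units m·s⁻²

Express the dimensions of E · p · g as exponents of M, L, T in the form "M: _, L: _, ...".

Collect each base-dimension exponent across the product:
  M: (1) + (1) + (0) = 2
  L: (2) + (-1) + (1) = 2
  T: (-2) + (-2) + (-2) = -6
So the dimensions are [M² L² T⁻⁶].

M: 2, L: 2, T: -6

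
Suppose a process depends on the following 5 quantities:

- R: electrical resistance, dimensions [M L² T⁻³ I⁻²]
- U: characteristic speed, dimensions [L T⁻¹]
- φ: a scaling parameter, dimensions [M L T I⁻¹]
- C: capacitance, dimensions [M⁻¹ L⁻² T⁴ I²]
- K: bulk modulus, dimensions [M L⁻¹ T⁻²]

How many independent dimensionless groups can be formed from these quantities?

1

There are 5 variables and 4 base dimensions (M, L, T, I).
The dimension matrix has rank 4.
Independent dimensionless groups: 5 − 4 = 1.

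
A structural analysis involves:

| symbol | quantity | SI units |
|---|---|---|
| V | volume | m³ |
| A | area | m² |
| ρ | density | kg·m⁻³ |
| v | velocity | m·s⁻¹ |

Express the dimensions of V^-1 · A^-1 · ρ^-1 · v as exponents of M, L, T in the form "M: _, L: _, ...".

Collect each base-dimension exponent across the product:
  M: −(0) − (0) − (1) + (0) = -1
  L: −(3) − (2) − (-3) + (1) = -1
  T: −(0) − (0) − (0) + (-1) = -1
So the dimensions are [M⁻¹ L⁻¹ T⁻¹].

M: -1, L: -1, T: -1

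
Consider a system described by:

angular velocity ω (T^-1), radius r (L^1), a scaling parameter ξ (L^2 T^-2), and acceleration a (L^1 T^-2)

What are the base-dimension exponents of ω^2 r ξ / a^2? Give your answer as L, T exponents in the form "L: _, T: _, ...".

L: 1, T: 0

Collect each base-dimension exponent across the product:
  L: 2·(0) + (1) + (2) − 2·(1) = 1
  T: 2·(-1) + (0) + (-2) − 2·(-2) = 0
So the dimensions are [L].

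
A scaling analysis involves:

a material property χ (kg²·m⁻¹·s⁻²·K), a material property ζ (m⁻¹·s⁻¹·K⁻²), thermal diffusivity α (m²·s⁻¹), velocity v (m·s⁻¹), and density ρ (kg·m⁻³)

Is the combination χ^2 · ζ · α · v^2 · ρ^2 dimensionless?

Sum the exponent of each base dimension across the product:
  M: 2·[χ]_M + [ζ]_M + [α]_M + 2·[v]_M + 2·[ρ]_M = 2·(2) + (0) + (0) + 2·(0) + 2·(1) = 6
  L: 2·[χ]_L + [ζ]_L + [α]_L + 2·[v]_L + 2·[ρ]_L = 2·(-1) + (-1) + (2) + 2·(1) + 2·(-3) = -5
  T: 2·[χ]_T + [ζ]_T + [α]_T + 2·[v]_T + 2·[ρ]_T = 2·(-2) + (-1) + (-1) + 2·(-1) + 2·(0) = -8
  Θ: 2·[χ]_Θ + [ζ]_Θ + [α]_Θ + 2·[v]_Θ + 2·[ρ]_Θ = 2·(1) + (-2) + (0) + 2·(0) + 2·(0) = 0
Net dimensions [M⁶ L⁻⁵ T⁻⁸] ≠ [1] — not dimensionless.

no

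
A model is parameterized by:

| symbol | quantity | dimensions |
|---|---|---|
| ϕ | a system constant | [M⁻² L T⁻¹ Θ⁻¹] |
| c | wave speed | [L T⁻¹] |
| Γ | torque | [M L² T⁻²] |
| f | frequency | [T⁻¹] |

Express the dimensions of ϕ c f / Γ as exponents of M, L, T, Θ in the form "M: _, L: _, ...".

M: -3, L: 0, T: -1, Θ: -1

Collect each base-dimension exponent across the product:
  M: (-2) + (0) − (1) + (0) = -3
  L: (1) + (1) − (2) + (0) = 0
  T: (-1) + (-1) − (-2) + (-1) = -1
  Θ: (-1) + (0) − (0) + (0) = -1
So the dimensions are [M⁻³ T⁻¹ Θ⁻¹].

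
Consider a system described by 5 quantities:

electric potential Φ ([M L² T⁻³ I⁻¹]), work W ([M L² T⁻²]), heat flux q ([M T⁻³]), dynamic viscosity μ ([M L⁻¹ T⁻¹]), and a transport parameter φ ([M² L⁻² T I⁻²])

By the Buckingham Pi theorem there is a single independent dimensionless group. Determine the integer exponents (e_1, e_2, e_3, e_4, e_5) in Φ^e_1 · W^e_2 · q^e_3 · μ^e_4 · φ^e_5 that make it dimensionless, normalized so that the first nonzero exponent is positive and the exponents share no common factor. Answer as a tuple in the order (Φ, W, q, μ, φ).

(2, -1, -3, 4, -1)

M: e_1·(1) + e_2·(1) + e_3·(1) + e_4·(1) + e_5·(2) = 0
L: e_1·(2) + e_2·(2) + e_3·(0) + e_4·(-1) + e_5·(-2) = 0
T: e_1·(-3) + e_2·(-2) + e_3·(-3) + e_4·(-1) + e_5·(1) = 0
I: e_1·(-1) + e_2·(0) + e_3·(0) + e_4·(0) + e_5·(-2) = 0
Solving this homogeneous linear system for the smallest-integer solution (first nonzero entry positive) gives (2, -1, -3, 4, -1).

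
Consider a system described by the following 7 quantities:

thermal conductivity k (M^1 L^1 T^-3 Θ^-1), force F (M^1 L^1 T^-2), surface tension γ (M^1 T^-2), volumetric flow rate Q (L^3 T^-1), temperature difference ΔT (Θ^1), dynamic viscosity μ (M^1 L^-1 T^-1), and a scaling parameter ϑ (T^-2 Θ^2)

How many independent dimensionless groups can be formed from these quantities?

There are 7 variables and 4 base dimensions (M, L, T, Θ).
The dimension matrix has rank 4.
Independent dimensionless groups: 7 − 4 = 3.

3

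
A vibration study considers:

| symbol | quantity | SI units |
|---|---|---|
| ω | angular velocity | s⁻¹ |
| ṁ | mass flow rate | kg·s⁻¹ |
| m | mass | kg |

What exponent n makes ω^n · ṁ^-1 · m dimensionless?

Balance the T exponent: (-1)·n from ω, plus −(-1) + (0) = 1 from the rest, must sum to zero.
−n + 1 = 0, so n = 1.

1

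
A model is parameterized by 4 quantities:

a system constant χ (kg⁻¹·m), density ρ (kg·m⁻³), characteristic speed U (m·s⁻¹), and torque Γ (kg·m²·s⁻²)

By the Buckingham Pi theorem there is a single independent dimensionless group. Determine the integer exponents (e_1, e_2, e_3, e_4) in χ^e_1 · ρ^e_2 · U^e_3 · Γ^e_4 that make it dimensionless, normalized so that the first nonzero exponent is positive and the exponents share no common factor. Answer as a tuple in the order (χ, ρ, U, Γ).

(3, 1, -4, 2)

M: e_1·(-1) + e_2·(1) + e_3·(0) + e_4·(1) = 0
L: e_1·(1) + e_2·(-3) + e_3·(1) + e_4·(2) = 0
T: e_1·(0) + e_2·(0) + e_3·(-1) + e_4·(-2) = 0
Solving this homogeneous linear system for the smallest-integer solution (first nonzero entry positive) gives (3, 1, -4, 2).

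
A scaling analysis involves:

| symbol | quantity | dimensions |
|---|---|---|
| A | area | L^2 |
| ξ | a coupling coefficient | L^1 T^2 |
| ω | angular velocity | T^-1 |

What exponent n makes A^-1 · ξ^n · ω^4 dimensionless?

2

Balance the L exponent: (1)·n from ξ, plus −(2) + 4·(0) = -2 from the rest, must sum to zero.
n − 2 = 0, so n = 2.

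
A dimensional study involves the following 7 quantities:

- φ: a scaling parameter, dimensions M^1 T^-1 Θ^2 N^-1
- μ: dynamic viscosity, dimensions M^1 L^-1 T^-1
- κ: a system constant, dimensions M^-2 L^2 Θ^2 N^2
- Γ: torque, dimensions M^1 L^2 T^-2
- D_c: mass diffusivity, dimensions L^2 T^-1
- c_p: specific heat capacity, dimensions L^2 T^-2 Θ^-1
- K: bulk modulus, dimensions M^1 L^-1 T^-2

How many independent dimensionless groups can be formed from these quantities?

There are 7 variables and 5 base dimensions (M, L, T, Θ, N).
The dimension matrix has rank 5.
Independent dimensionless groups: 7 − 5 = 2.

2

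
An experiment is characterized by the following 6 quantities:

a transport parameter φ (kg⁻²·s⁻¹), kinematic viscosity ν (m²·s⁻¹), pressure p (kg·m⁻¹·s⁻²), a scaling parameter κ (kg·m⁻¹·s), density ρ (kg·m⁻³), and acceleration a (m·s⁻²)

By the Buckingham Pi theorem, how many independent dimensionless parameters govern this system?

3

There are 6 variables and 3 base dimensions (M, L, T).
The dimension matrix has rank 3.
Independent dimensionless groups: 6 − 3 = 3.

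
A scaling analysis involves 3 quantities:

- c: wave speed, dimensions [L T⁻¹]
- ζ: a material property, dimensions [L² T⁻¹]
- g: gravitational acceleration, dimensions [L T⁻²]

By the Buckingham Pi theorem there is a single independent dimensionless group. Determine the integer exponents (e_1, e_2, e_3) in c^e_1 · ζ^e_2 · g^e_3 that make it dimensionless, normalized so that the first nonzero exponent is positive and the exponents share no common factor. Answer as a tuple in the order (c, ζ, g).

L: e_1·(1) + e_2·(2) + e_3·(1) = 0
T: e_1·(-1) + e_2·(-1) + e_3·(-2) = 0
Solving this homogeneous linear system for the smallest-integer solution (first nonzero entry positive) gives (3, -1, -1).

(3, -1, -1)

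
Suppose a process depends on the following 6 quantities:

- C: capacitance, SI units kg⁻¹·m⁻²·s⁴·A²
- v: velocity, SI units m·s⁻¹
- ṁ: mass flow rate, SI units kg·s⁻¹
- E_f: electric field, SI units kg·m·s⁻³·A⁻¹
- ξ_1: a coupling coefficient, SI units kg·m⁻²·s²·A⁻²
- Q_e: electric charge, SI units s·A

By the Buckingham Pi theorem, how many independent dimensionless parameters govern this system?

2

There are 6 variables and 4 base dimensions (M, L, T, I).
The dimension matrix has rank 4.
Independent dimensionless groups: 6 − 4 = 2.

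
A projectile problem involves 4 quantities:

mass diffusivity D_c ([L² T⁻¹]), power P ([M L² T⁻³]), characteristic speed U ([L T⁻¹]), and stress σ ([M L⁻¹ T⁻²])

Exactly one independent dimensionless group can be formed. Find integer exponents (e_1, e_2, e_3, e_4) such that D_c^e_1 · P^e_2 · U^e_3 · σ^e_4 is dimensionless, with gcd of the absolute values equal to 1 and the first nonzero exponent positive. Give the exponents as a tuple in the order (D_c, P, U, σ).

(2, -1, -1, 1)

M: e_1·(0) + e_2·(1) + e_3·(0) + e_4·(1) = 0
L: e_1·(2) + e_2·(2) + e_3·(1) + e_4·(-1) = 0
T: e_1·(-1) + e_2·(-3) + e_3·(-1) + e_4·(-2) = 0
Solving this homogeneous linear system for the smallest-integer solution (first nonzero entry positive) gives (2, -1, -1, 1).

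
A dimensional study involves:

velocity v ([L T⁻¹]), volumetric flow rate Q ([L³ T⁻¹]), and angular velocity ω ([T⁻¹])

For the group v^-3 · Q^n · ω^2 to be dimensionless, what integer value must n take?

Balance the L exponent: (3)·n from Q, plus −3·(1) + 2·(0) = -3 from the rest, must sum to zero.
3n − 3 = 0, so n = 1.

1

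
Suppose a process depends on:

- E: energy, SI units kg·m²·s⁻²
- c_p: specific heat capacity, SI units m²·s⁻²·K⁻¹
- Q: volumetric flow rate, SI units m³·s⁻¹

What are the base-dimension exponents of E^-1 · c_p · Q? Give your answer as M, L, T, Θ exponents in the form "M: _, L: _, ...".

M: -1, L: 3, T: -1, Θ: -1

Collect each base-dimension exponent across the product:
  M: −(1) + (0) + (0) = -1
  L: −(2) + (2) + (3) = 3
  T: −(-2) + (-2) + (-1) = -1
  Θ: −(0) + (-1) + (0) = -1
So the dimensions are [M⁻¹ L³ T⁻¹ Θ⁻¹].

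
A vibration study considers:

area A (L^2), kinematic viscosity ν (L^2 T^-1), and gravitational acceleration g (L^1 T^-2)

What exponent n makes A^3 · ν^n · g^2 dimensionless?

-4

Balance the L exponent: (2)·n from ν, plus 3·(2) + 2·(1) = 8 from the rest, must sum to zero.
2n + 8 = 0, so n = -4.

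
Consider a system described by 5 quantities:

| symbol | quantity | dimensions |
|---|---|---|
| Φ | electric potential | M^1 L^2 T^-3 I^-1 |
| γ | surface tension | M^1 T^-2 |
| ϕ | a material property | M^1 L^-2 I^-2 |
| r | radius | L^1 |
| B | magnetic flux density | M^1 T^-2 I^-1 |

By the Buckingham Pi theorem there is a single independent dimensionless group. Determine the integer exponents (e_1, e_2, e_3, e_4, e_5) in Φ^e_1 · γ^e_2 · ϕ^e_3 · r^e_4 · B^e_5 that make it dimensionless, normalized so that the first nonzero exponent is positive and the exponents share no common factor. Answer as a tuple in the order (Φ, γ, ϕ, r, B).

M: e_1·(1) + e_2·(1) + e_3·(1) + e_4·(0) + e_5·(1) = 0
L: e_1·(2) + e_2·(0) + e_3·(-2) + e_4·(1) + e_5·(0) = 0
T: e_1·(-3) + e_2·(-2) + e_3·(0) + e_4·(0) + e_5·(-2) = 0
I: e_1·(-1) + e_2·(0) + e_3·(-2) + e_4·(0) + e_5·(-1) = 0
Solving this homogeneous linear system for the smallest-integer solution (first nonzero entry positive) gives (2, 1, 1, -2, -4).

(2, 1, 1, -2, -4)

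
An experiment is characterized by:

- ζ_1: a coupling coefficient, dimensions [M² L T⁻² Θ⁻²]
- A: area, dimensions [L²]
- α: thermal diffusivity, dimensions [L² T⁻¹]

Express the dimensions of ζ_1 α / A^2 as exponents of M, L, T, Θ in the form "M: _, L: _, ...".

M: 2, L: -1, T: -3, Θ: -2

Collect each base-dimension exponent across the product:
  M: (2) − 2·(0) + (0) = 2
  L: (1) − 2·(2) + (2) = -1
  T: (-2) − 2·(0) + (-1) = -3
  Θ: (-2) − 2·(0) + (0) = -2
So the dimensions are [M² L⁻¹ T⁻³ Θ⁻²].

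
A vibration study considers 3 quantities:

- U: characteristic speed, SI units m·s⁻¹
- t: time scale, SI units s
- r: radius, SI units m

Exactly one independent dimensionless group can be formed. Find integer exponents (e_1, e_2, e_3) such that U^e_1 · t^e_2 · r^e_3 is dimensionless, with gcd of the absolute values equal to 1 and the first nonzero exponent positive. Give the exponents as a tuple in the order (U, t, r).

(1, 1, -1)

L: e_1·(1) + e_2·(0) + e_3·(1) = 0
T: e_1·(-1) + e_2·(1) + e_3·(0) = 0
Solving this homogeneous linear system for the smallest-integer solution (first nonzero entry positive) gives (1, 1, -1).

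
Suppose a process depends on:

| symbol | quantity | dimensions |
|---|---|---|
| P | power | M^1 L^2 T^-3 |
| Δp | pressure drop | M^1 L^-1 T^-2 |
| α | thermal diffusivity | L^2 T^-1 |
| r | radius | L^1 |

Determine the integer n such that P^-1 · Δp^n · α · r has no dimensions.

Balance the M exponent: (1)·n from Δp, plus −(1) + (0) + (0) = -1 from the rest, must sum to zero.
n − 1 = 0, so n = 1.

1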